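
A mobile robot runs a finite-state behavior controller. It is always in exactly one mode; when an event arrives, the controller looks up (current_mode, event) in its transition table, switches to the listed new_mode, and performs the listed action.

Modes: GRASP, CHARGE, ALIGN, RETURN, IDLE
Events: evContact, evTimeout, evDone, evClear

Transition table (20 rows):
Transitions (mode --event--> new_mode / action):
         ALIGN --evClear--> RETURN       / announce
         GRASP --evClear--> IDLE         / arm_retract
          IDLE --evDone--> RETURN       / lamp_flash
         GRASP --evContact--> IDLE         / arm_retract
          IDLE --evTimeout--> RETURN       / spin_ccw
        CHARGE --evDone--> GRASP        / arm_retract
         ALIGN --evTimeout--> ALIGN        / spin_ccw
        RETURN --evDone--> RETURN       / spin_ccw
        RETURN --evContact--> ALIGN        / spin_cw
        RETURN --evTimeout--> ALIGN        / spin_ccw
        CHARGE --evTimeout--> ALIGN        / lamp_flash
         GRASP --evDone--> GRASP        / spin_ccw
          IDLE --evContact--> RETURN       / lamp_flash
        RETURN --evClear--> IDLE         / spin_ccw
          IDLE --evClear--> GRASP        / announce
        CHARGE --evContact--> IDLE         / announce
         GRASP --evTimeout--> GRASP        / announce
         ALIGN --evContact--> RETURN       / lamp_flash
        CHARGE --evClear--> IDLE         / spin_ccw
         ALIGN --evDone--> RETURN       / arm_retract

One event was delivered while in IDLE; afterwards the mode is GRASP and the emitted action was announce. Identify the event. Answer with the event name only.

try evContact: (IDLE, evContact) → (RETURN, lamp_flash)
try evTimeout: (IDLE, evTimeout) → (RETURN, spin_ccw)
try evDone: (IDLE, evDone) → (RETURN, lamp_flash)
try evClear: (IDLE, evClear) → (GRASP, announce)  ← matches

evClear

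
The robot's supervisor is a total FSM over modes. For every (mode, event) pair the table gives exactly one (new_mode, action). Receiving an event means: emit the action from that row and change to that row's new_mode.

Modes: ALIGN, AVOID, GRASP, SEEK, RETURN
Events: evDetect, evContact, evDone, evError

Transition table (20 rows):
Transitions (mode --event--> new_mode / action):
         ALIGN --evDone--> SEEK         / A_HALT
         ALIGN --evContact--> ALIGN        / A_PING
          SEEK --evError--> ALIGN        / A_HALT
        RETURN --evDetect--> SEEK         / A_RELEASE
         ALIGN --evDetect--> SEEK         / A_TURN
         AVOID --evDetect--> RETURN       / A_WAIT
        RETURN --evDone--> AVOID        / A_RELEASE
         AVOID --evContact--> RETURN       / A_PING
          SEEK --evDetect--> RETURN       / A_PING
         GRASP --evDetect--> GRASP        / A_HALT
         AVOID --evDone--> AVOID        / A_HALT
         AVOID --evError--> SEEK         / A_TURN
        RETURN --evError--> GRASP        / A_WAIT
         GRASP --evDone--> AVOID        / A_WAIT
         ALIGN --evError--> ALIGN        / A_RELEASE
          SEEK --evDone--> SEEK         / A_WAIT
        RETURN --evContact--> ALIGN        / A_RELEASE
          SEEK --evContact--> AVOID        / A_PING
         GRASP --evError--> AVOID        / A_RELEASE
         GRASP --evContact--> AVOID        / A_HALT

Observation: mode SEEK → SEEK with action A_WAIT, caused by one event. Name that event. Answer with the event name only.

evDone

try evDetect: (SEEK, evDetect) → (RETURN, A_PING)
try evContact: (SEEK, evContact) → (AVOID, A_PING)
try evDone: (SEEK, evDone) → (SEEK, A_WAIT)  ← matches
try evError: (SEEK, evError) → (ALIGN, A_HALT)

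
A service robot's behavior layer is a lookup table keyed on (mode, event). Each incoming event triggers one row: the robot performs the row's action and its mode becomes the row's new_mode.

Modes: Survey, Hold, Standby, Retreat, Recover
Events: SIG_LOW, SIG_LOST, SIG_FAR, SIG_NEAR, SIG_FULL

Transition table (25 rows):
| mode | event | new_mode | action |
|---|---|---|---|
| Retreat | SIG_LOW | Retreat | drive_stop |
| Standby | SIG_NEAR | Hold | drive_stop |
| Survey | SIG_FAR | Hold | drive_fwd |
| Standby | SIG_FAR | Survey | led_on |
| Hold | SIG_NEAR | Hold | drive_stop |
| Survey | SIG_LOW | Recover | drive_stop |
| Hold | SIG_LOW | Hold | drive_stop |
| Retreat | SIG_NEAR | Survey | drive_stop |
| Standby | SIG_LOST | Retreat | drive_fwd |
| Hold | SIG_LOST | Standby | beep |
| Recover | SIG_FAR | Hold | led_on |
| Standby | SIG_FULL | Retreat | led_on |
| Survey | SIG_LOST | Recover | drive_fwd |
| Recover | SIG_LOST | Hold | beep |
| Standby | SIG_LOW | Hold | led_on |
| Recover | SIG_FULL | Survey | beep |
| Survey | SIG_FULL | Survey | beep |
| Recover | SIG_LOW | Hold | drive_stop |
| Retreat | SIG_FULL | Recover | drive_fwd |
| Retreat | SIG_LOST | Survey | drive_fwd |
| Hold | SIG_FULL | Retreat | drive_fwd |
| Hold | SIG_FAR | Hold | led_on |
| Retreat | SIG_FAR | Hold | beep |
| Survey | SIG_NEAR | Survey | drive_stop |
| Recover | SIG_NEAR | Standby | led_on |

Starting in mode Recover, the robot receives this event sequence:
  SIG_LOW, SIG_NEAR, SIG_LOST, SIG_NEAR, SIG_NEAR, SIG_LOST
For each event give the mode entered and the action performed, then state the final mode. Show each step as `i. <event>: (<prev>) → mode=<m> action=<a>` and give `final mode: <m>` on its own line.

1. SIG_LOW: (Recover) → mode=Hold action=drive_stop
2. SIG_NEAR: (Hold) → mode=Hold action=drive_stop
3. SIG_LOST: (Hold) → mode=Standby action=beep
4. SIG_NEAR: (Standby) → mode=Hold action=drive_stop
5. SIG_NEAR: (Hold) → mode=Hold action=drive_stop
6. SIG_LOST: (Hold) → mode=Standby action=beep

final mode: Standby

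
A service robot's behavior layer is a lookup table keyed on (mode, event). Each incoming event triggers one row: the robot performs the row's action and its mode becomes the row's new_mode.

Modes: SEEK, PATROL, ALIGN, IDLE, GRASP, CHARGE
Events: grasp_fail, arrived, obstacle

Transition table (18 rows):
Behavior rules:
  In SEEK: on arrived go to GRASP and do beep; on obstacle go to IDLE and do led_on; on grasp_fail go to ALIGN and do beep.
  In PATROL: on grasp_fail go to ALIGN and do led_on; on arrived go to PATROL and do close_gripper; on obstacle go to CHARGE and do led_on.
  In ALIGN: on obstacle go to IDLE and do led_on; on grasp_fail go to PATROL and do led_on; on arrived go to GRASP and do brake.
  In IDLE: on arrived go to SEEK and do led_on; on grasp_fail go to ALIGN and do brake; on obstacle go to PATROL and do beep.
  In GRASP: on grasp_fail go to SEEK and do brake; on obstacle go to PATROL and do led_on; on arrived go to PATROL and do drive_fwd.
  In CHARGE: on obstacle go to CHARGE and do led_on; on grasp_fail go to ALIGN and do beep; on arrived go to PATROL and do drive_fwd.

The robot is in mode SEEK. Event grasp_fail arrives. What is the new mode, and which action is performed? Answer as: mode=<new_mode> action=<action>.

mode=ALIGN action=beep

current mode = SEEK; filter table to that mode:
  (SEEK, arrived) → (GRASP, beep)
  (SEEK, obstacle) → (IDLE, led_on)
  (SEEK, grasp_fail) → (ALIGN, beep)  ← event matches
event = grasp_fail selects (ALIGN, beep)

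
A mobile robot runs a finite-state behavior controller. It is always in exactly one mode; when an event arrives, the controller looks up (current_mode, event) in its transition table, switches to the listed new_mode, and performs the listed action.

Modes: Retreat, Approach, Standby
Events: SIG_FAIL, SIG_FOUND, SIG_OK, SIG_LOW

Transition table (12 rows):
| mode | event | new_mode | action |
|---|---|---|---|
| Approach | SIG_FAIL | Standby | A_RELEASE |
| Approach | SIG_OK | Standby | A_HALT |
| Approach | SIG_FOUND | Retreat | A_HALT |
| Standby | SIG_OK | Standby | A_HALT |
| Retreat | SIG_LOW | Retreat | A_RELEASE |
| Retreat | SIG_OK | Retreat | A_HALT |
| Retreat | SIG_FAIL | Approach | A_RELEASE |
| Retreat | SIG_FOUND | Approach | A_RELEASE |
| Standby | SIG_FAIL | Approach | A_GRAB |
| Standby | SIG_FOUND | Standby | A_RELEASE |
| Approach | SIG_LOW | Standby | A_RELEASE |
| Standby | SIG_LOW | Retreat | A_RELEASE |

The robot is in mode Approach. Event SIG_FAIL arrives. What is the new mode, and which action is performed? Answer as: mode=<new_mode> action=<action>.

mode=Standby action=A_RELEASE

current mode = Approach; filter table to that mode:
  (Approach, SIG_FAIL) → (Standby, A_RELEASE)  ← event matches
  (Approach, SIG_OK) → (Standby, A_HALT)
  (Approach, SIG_FOUND) → (Retreat, A_HALT)
  (Approach, SIG_LOW) → (Standby, A_RELEASE)
event = SIG_FAIL selects (Standby, A_RELEASE)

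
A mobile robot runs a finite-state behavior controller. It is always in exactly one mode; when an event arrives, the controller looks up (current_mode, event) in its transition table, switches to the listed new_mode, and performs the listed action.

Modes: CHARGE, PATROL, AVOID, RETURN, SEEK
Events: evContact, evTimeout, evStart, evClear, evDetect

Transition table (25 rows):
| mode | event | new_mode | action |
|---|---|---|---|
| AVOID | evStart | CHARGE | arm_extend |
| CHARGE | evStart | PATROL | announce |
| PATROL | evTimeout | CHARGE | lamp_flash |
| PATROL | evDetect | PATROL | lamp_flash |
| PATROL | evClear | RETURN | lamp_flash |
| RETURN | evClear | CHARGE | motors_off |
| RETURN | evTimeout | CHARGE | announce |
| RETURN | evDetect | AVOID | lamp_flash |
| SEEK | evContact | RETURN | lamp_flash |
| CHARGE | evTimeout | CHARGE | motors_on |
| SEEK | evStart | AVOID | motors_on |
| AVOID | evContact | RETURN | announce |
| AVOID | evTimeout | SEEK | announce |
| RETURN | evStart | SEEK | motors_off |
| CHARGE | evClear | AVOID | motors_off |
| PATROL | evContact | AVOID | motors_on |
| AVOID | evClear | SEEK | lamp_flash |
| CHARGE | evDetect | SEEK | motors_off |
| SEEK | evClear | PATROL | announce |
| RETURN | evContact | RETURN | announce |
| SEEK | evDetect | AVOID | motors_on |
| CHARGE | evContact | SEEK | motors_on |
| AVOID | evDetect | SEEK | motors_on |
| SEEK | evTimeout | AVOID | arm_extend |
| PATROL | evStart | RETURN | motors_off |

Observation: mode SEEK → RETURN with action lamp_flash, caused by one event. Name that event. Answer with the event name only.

try evContact: (SEEK, evContact) → (RETURN, lamp_flash)  ← matches
try evTimeout: (SEEK, evTimeout) → (AVOID, arm_extend)
try evStart: (SEEK, evStart) → (AVOID, motors_on)
try evClear: (SEEK, evClear) → (PATROL, announce)
try evDetect: (SEEK, evDetect) → (AVOID, motors_on)

evContact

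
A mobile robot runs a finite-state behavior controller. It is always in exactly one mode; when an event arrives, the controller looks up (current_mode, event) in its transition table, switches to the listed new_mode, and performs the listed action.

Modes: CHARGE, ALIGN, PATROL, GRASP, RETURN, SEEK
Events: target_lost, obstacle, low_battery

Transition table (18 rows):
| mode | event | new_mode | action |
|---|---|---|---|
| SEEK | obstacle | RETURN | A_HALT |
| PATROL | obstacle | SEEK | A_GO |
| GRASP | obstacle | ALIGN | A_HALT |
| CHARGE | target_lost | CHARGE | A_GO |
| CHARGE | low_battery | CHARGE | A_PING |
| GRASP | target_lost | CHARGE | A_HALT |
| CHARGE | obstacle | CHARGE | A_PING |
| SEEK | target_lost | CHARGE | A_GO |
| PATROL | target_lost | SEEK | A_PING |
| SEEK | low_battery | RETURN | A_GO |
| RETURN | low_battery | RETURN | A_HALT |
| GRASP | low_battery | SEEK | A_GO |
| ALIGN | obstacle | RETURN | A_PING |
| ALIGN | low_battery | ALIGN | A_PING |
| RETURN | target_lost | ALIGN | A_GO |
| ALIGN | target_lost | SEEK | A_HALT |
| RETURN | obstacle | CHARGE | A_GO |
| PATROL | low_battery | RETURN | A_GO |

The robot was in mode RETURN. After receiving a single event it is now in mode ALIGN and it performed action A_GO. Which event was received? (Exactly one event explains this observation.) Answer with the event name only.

try target_lost: (RETURN, target_lost) → (ALIGN, A_GO)  ← matches
try obstacle: (RETURN, obstacle) → (CHARGE, A_GO)
try low_battery: (RETURN, low_battery) → (RETURN, A_HALT)

target_lost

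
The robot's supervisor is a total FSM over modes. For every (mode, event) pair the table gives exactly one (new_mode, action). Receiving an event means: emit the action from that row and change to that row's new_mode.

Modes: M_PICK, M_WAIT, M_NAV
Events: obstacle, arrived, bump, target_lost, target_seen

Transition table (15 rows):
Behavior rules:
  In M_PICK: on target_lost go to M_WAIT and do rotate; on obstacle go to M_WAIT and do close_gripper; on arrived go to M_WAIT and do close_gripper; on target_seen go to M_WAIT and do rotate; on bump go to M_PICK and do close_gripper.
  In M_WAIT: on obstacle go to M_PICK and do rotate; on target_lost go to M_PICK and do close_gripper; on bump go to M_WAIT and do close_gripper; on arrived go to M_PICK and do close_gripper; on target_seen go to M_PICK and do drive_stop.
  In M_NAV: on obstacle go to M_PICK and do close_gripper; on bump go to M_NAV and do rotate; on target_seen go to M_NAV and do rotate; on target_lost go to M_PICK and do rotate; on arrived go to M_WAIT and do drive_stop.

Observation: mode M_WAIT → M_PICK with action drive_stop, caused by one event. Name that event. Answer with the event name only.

target_seen

try obstacle: (M_WAIT, obstacle) → (M_PICK, rotate)
try arrived: (M_WAIT, arrived) → (M_PICK, close_gripper)
try bump: (M_WAIT, bump) → (M_WAIT, close_gripper)
try target_lost: (M_WAIT, target_lost) → (M_PICK, close_gripper)
try target_seen: (M_WAIT, target_seen) → (M_PICK, drive_stop)  ← matches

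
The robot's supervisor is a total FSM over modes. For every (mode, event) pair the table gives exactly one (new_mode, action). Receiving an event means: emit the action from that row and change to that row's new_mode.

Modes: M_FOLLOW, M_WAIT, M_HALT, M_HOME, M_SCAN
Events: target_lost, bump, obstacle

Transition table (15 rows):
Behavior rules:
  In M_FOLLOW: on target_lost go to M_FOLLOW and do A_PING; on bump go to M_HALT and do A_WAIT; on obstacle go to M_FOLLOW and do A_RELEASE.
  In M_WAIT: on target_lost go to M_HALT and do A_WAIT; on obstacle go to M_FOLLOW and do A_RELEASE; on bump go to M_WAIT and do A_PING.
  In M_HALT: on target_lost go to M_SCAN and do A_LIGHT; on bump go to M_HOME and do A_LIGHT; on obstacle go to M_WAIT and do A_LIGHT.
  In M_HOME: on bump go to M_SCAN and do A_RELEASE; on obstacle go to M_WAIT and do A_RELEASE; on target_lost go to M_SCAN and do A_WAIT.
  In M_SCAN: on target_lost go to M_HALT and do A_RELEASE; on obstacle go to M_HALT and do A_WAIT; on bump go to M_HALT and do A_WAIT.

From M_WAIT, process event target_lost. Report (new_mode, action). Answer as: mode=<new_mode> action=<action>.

mode=M_HALT action=A_WAIT

current mode = M_WAIT; filter table to that mode:
  (M_WAIT, target_lost) → (M_HALT, A_WAIT)  ← event matches
  (M_WAIT, obstacle) → (M_FOLLOW, A_RELEASE)
  (M_WAIT, bump) → (M_WAIT, A_PING)
event = target_lost selects (M_HALT, A_WAIT)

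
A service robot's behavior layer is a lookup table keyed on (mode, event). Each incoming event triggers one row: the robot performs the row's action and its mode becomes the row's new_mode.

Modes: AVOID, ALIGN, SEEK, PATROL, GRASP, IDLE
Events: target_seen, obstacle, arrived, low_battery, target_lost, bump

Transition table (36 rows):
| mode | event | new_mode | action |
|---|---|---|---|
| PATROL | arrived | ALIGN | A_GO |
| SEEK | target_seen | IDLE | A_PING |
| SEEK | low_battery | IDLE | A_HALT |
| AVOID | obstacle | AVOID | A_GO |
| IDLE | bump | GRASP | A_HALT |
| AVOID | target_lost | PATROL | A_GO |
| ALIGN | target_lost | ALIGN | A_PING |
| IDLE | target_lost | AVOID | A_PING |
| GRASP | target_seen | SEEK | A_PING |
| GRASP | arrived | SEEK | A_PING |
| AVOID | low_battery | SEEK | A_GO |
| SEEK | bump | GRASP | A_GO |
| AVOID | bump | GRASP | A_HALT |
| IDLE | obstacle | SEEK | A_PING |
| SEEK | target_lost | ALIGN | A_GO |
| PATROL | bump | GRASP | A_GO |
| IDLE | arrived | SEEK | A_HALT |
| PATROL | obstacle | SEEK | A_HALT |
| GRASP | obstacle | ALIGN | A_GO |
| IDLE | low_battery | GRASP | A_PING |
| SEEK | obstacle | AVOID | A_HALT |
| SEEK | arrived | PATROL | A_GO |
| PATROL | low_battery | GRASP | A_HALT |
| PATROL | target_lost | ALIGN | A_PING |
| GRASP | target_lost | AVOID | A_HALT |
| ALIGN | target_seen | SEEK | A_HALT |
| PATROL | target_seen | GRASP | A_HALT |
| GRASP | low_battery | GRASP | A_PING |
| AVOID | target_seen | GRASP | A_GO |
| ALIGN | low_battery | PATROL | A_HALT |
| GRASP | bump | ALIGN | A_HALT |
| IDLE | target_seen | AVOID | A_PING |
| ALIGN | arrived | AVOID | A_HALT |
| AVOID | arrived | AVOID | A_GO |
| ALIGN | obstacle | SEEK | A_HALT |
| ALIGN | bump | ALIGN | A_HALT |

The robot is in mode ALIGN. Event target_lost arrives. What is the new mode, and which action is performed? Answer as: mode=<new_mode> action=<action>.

current mode = ALIGN; filter table to that mode:
  (ALIGN, target_lost) → (ALIGN, A_PING)  ← event matches
  (ALIGN, target_seen) → (SEEK, A_HALT)
  (ALIGN, low_battery) → (PATROL, A_HALT)
  (ALIGN, arrived) → (AVOID, A_HALT)
  (ALIGN, obstacle) → (SEEK, A_HALT)
  (ALIGN, bump) → (ALIGN, A_HALT)
event = target_lost selects (ALIGN, A_PING)

mode=ALIGN action=A_PING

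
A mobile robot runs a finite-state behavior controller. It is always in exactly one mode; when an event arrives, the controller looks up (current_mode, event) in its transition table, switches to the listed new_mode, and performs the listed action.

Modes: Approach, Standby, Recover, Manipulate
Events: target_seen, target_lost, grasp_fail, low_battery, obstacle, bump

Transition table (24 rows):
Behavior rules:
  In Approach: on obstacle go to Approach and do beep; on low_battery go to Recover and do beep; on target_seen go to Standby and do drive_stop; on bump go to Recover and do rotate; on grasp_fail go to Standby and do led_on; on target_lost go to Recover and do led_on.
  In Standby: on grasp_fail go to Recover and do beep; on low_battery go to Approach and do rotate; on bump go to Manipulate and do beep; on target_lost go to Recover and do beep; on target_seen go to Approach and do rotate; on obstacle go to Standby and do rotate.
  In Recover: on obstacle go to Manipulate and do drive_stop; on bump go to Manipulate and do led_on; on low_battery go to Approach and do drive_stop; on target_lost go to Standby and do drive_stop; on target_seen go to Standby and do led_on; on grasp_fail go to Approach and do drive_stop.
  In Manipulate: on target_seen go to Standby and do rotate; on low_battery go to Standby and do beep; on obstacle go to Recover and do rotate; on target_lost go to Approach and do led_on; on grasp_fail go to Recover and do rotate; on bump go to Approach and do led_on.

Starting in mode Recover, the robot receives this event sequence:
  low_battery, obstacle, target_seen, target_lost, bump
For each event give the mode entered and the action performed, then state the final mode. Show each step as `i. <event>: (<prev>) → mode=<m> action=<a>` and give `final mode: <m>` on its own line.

final mode: Manipulate

1. low_battery: (Recover) → mode=Approach action=drive_stop
2. obstacle: (Approach) → mode=Approach action=beep
3. target_seen: (Approach) → mode=Standby action=drive_stop
4. target_lost: (Standby) → mode=Recover action=beep
5. bump: (Recover) → mode=Manipulate action=led_on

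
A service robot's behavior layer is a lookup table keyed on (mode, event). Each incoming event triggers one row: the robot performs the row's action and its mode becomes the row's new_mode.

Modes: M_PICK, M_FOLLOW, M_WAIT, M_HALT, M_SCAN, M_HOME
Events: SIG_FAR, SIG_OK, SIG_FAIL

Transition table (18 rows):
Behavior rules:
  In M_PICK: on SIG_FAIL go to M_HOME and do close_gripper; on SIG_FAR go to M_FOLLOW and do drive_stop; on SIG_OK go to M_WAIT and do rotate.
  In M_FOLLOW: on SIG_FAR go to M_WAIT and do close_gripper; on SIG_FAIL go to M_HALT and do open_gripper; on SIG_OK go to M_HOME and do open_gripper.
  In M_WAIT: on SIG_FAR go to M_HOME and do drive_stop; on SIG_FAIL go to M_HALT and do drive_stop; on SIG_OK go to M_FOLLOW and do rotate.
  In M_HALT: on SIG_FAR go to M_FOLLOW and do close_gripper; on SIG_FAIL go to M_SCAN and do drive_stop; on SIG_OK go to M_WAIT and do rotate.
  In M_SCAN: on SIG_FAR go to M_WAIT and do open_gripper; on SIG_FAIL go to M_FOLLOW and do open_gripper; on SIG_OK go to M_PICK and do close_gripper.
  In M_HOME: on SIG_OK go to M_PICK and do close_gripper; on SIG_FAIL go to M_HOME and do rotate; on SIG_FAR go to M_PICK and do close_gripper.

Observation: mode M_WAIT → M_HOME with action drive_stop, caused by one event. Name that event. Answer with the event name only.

SIG_FAR

try SIG_FAR: (M_WAIT, SIG_FAR) → (M_HOME, drive_stop)  ← matches
try SIG_OK: (M_WAIT, SIG_OK) → (M_FOLLOW, rotate)
try SIG_FAIL: (M_WAIT, SIG_FAIL) → (M_HALT, drive_stop)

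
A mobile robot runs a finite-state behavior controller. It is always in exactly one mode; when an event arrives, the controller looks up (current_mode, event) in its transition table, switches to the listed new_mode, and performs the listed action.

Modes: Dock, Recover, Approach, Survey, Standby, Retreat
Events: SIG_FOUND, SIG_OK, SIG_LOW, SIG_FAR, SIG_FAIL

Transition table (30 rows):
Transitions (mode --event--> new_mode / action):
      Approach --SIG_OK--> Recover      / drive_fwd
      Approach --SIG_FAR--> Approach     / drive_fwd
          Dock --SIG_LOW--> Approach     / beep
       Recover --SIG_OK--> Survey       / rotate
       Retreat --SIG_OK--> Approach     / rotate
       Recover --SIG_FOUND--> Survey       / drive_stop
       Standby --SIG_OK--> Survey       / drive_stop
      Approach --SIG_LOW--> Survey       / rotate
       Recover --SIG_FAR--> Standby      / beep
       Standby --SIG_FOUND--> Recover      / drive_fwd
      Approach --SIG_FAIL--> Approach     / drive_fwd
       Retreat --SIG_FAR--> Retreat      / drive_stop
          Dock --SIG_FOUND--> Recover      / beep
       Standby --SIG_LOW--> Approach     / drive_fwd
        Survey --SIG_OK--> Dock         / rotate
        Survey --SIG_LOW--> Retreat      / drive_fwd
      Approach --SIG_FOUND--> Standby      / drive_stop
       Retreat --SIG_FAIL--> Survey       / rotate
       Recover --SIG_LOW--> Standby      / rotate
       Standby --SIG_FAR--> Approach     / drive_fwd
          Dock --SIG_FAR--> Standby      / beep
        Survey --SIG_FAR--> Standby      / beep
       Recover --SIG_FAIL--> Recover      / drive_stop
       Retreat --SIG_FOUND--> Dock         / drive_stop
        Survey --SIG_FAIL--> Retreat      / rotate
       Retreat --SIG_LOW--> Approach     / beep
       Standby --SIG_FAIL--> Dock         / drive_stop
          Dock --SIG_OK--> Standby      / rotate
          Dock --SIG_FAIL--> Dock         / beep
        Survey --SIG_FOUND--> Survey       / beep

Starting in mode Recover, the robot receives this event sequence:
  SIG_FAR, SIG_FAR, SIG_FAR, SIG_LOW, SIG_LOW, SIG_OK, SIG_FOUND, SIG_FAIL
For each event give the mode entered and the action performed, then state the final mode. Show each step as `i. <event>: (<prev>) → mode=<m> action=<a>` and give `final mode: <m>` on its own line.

1. SIG_FAR: (Recover) → mode=Standby action=beep
2. SIG_FAR: (Standby) → mode=Approach action=drive_fwd
3. SIG_FAR: (Approach) → mode=Approach action=drive_fwd
4. SIG_LOW: (Approach) → mode=Survey action=rotate
5. SIG_LOW: (Survey) → mode=Retreat action=drive_fwd
6. SIG_OK: (Retreat) → mode=Approach action=rotate
7. SIG_FOUND: (Approach) → mode=Standby action=drive_stop
8. SIG_FAIL: (Standby) → mode=Dock action=drive_stop

final mode: Dock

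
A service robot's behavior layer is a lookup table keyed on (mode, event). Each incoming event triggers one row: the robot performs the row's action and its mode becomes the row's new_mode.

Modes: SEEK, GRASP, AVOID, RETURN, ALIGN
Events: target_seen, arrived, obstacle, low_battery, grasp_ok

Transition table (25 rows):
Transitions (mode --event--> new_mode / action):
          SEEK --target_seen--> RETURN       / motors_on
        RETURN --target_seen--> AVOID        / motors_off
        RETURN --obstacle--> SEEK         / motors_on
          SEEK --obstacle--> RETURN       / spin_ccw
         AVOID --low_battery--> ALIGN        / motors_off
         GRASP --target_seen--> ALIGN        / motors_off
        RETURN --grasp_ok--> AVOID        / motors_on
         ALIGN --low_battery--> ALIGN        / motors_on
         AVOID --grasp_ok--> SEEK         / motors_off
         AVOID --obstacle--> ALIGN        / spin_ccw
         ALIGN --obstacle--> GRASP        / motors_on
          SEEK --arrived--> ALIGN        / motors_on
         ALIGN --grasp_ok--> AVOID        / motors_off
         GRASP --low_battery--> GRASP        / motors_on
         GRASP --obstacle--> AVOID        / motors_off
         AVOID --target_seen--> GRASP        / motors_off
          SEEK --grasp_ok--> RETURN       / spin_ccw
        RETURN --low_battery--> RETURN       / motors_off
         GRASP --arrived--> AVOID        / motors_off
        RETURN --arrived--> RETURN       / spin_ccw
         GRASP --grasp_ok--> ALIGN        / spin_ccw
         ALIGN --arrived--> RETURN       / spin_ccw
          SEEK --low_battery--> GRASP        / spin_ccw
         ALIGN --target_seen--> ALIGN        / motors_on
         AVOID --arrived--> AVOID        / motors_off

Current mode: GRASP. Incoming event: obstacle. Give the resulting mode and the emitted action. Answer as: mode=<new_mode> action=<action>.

current mode = GRASP; filter table to that mode:
  (GRASP, target_seen) → (ALIGN, motors_off)
  (GRASP, low_battery) → (GRASP, motors_on)
  (GRASP, obstacle) → (AVOID, motors_off)  ← event matches
  (GRASP, arrived) → (AVOID, motors_off)
  (GRASP, grasp_ok) → (ALIGN, spin_ccw)
event = obstacle selects (AVOID, motors_off)

mode=AVOID action=motors_off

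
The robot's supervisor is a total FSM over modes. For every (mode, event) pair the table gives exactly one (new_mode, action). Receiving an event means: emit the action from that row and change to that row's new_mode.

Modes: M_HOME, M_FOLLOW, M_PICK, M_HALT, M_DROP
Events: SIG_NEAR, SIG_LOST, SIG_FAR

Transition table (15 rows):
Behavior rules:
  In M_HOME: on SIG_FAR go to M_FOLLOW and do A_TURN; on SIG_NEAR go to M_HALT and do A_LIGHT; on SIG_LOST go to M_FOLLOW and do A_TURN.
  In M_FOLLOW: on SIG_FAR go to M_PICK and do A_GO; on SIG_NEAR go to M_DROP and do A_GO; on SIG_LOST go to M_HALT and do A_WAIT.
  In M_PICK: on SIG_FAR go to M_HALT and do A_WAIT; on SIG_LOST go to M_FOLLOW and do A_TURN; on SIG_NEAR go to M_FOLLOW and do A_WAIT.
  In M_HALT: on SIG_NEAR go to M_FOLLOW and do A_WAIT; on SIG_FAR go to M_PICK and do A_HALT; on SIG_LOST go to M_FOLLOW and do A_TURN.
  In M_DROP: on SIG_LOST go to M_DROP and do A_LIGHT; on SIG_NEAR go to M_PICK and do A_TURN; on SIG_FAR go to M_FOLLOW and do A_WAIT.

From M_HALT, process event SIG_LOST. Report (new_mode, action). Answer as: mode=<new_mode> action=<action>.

mode=M_FOLLOW action=A_TURN

current mode = M_HALT; filter table to that mode:
  (M_HALT, SIG_NEAR) → (M_FOLLOW, A_WAIT)
  (M_HALT, SIG_FAR) → (M_PICK, A_HALT)
  (M_HALT, SIG_LOST) → (M_FOLLOW, A_TURN)  ← event matches
event = SIG_LOST selects (M_FOLLOW, A_TURN)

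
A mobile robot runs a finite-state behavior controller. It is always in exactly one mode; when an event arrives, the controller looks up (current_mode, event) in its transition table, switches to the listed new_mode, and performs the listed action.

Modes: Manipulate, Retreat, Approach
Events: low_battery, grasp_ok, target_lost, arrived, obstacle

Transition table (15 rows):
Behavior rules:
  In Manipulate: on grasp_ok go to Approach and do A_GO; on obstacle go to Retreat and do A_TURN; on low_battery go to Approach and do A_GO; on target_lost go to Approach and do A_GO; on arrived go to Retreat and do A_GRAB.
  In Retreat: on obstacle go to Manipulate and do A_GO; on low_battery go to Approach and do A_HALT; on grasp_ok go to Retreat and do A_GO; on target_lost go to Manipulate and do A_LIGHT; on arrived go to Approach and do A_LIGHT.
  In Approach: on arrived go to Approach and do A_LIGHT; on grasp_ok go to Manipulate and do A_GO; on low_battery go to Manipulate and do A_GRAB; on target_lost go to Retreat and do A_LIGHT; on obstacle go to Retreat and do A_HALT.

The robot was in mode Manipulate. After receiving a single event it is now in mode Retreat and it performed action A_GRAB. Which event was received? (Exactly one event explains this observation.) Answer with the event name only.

arrived

try low_battery: (Manipulate, low_battery) → (Approach, A_GO)
try grasp_ok: (Manipulate, grasp_ok) → (Approach, A_GO)
try target_lost: (Manipulate, target_lost) → (Approach, A_GO)
try arrived: (Manipulate, arrived) → (Retreat, A_GRAB)  ← matches
try obstacle: (Manipulate, obstacle) → (Retreat, A_TURN)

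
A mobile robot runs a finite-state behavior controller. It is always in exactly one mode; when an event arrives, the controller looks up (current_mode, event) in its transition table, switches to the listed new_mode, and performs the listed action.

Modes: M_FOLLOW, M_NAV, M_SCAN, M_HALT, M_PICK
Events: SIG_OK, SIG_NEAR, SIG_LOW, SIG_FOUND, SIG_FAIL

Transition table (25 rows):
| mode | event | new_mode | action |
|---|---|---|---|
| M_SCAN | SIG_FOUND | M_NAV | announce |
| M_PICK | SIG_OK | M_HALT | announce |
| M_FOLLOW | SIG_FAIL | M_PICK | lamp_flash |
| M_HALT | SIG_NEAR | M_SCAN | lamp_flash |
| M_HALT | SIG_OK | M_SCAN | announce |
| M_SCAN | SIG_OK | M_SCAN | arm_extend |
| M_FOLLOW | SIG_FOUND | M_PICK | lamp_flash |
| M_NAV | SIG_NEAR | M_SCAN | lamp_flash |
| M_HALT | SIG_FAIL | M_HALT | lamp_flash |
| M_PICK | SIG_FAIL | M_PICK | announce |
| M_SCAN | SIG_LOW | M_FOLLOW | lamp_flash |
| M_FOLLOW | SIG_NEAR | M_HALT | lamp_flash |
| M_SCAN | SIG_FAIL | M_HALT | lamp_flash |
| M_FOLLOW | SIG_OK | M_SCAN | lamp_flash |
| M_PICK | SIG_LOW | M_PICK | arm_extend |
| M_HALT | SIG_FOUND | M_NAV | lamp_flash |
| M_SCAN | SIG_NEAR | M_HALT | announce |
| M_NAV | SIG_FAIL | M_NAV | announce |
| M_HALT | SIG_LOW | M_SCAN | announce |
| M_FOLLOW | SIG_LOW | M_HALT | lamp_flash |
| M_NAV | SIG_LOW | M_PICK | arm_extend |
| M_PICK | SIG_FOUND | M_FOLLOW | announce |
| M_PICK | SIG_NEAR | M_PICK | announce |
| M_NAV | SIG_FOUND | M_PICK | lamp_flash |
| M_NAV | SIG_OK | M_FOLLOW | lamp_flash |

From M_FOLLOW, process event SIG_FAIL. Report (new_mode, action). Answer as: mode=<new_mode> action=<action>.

mode=M_PICK action=lamp_flash

current mode = M_FOLLOW; filter table to that mode:
  (M_FOLLOW, SIG_FAIL) → (M_PICK, lamp_flash)  ← event matches
  (M_FOLLOW, SIG_FOUND) → (M_PICK, lamp_flash)
  (M_FOLLOW, SIG_NEAR) → (M_HALT, lamp_flash)
  (M_FOLLOW, SIG_OK) → (M_SCAN, lamp_flash)
  (M_FOLLOW, SIG_LOW) → (M_HALT, lamp_flash)
event = SIG_FAIL selects (M_PICK, lamp_flash)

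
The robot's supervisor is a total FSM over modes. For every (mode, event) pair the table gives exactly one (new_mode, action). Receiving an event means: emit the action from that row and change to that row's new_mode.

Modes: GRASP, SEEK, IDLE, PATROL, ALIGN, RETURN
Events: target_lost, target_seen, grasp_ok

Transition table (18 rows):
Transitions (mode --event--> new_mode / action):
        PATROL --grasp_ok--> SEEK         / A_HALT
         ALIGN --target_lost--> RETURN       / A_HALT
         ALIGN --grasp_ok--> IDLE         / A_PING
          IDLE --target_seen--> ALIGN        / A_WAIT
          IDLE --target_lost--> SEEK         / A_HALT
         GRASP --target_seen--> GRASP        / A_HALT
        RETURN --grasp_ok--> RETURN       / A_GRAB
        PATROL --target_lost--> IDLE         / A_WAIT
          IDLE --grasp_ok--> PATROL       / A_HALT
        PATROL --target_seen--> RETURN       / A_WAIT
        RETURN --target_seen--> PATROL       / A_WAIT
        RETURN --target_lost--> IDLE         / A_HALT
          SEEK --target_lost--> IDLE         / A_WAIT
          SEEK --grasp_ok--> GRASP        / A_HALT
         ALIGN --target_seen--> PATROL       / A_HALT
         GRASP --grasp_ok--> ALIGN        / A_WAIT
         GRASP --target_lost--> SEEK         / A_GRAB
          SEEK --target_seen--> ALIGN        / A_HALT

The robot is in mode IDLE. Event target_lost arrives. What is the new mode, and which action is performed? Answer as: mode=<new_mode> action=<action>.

current mode = IDLE; filter table to that mode:
  (IDLE, target_seen) → (ALIGN, A_WAIT)
  (IDLE, target_lost) → (SEEK, A_HALT)  ← event matches
  (IDLE, grasp_ok) → (PATROL, A_HALT)
event = target_lost selects (SEEK, A_HALT)

mode=SEEK action=A_HALT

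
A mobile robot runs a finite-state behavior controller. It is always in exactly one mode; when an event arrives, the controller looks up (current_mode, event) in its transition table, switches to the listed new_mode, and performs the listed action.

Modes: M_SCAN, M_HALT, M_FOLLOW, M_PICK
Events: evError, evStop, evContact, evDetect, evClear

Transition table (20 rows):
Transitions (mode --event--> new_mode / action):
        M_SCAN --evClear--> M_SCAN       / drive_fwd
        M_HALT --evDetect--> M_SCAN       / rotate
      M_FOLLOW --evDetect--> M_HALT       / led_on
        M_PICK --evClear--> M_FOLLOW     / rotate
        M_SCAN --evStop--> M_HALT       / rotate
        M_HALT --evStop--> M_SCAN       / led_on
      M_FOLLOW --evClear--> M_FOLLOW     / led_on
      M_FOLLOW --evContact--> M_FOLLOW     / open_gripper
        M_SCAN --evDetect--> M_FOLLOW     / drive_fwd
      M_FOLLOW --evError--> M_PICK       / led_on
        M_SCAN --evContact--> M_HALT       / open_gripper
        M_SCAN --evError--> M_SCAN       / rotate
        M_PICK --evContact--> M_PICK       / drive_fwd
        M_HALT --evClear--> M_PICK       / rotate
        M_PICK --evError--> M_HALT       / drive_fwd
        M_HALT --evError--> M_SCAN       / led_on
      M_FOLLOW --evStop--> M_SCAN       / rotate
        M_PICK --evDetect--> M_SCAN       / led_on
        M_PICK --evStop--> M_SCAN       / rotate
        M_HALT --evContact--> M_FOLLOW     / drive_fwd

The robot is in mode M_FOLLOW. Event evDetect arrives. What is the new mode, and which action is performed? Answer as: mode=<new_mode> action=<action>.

mode=M_HALT action=led_on

current mode = M_FOLLOW; filter table to that mode:
  (M_FOLLOW, evDetect) → (M_HALT, led_on)  ← event matches
  (M_FOLLOW, evClear) → (M_FOLLOW, led_on)
  (M_FOLLOW, evContact) → (M_FOLLOW, open_gripper)
  (M_FOLLOW, evError) → (M_PICK, led_on)
  (M_FOLLOW, evStop) → (M_SCAN, rotate)
event = evDetect selects (M_HALT, led_on)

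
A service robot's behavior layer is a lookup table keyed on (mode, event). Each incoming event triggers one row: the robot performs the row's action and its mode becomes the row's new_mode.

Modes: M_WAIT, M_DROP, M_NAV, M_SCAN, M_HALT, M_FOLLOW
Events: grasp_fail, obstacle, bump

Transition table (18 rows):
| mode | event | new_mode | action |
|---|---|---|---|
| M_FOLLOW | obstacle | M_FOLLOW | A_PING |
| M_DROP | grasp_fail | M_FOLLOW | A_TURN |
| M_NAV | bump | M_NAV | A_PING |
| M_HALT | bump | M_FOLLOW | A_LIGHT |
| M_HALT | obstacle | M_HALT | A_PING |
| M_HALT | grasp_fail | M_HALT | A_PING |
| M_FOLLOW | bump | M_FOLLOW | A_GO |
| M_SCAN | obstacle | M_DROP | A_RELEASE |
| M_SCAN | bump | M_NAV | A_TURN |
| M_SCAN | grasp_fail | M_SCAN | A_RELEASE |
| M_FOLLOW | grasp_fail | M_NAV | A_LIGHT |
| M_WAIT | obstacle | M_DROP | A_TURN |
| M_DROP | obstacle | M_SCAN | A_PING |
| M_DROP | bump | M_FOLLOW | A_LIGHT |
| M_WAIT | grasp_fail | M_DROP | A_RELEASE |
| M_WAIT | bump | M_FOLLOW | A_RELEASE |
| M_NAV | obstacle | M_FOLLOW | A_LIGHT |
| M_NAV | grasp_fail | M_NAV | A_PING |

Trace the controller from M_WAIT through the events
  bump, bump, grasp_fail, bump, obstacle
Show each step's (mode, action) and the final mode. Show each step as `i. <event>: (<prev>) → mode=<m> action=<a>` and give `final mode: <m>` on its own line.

1. bump: (M_WAIT) → mode=M_FOLLOW action=A_RELEASE
2. bump: (M_FOLLOW) → mode=M_FOLLOW action=A_GO
3. grasp_fail: (M_FOLLOW) → mode=M_NAV action=A_LIGHT
4. bump: (M_NAV) → mode=M_NAV action=A_PING
5. obstacle: (M_NAV) → mode=M_FOLLOW action=A_LIGHT

final mode: M_FOLLOW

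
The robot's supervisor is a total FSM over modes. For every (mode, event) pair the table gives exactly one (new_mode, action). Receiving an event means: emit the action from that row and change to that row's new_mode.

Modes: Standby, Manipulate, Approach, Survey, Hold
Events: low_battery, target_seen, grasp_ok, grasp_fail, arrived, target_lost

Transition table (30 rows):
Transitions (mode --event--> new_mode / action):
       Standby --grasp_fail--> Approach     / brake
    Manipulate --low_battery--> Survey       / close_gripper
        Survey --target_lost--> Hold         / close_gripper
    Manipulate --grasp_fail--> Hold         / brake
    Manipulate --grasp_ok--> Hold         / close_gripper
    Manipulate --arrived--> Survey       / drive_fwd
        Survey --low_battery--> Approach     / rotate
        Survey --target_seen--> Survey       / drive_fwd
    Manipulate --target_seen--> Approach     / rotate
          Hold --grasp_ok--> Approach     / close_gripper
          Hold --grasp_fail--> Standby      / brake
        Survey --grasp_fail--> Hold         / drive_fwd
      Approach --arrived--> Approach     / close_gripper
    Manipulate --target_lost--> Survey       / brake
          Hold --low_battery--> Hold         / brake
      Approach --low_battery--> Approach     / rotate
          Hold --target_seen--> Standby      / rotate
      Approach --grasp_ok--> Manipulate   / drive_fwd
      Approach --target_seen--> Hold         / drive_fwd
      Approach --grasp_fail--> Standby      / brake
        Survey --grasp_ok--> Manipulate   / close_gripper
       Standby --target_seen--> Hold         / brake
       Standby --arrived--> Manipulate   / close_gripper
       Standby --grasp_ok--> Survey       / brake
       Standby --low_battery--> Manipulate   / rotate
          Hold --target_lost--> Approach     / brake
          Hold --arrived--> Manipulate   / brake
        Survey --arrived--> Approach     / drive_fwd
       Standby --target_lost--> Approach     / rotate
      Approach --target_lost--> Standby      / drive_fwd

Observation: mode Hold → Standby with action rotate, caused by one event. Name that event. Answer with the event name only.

try low_battery: (Hold, low_battery) → (Hold, brake)
try target_seen: (Hold, target_seen) → (Standby, rotate)  ← matches
try grasp_ok: (Hold, grasp_ok) → (Approach, close_gripper)
try grasp_fail: (Hold, grasp_fail) → (Standby, brake)
try arrived: (Hold, arrived) → (Manipulate, brake)
try target_lost: (Hold, target_lost) → (Approach, brake)

target_seen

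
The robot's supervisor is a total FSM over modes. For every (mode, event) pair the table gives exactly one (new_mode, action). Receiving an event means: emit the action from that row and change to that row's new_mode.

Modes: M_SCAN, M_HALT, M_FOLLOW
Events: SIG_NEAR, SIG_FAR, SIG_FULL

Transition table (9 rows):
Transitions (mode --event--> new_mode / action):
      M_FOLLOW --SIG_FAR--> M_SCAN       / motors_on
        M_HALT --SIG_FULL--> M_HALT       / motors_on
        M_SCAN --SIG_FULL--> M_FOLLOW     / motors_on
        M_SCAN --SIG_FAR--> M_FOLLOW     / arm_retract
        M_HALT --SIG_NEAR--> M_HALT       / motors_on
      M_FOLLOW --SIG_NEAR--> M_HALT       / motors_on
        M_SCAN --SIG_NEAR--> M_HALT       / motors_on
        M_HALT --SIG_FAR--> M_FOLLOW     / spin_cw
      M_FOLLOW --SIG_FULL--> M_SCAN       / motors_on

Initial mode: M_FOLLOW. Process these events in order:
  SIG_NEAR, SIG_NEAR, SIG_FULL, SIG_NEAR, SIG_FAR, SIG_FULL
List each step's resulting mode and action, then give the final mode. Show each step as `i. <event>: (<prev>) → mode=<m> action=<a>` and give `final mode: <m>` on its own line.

final mode: M_SCAN

1. SIG_NEAR: (M_FOLLOW) → mode=M_HALT action=motors_on
2. SIG_NEAR: (M_HALT) → mode=M_HALT action=motors_on
3. SIG_FULL: (M_HALT) → mode=M_HALT action=motors_on
4. SIG_NEAR: (M_HALT) → mode=M_HALT action=motors_on
5. SIG_FAR: (M_HALT) → mode=M_FOLLOW action=spin_cw
6. SIG_FULL: (M_FOLLOW) → mode=M_SCAN action=motors_on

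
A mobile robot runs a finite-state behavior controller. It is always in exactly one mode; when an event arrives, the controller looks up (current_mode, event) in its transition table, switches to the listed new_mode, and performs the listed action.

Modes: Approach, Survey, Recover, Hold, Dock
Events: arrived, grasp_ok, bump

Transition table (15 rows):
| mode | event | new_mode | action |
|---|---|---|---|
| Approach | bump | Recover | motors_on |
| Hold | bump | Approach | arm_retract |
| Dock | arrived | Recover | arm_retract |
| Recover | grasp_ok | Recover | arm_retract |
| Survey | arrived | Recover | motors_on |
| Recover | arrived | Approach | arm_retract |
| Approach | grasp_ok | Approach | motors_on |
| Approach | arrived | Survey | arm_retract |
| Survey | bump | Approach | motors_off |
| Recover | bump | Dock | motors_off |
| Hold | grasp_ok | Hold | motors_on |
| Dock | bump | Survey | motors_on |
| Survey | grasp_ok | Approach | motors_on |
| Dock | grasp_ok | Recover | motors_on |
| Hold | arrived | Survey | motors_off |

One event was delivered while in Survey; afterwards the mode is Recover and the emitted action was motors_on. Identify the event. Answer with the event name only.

try arrived: (Survey, arrived) → (Recover, motors_on)  ← matches
try grasp_ok: (Survey, grasp_ok) → (Approach, motors_on)
try bump: (Survey, bump) → (Approach, motors_off)

arrived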